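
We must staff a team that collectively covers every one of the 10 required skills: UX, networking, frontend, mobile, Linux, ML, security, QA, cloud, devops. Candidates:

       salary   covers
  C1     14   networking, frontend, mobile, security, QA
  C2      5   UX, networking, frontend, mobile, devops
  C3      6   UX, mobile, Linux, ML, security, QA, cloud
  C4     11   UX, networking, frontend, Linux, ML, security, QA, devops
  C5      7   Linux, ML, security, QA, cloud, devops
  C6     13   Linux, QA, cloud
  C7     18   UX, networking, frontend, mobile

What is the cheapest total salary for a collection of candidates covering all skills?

C2, C3 cover every skill at salary 5 + 6 = 11.
Any cover uses at least 2 candidates; among all covering selections none totals below 11.

11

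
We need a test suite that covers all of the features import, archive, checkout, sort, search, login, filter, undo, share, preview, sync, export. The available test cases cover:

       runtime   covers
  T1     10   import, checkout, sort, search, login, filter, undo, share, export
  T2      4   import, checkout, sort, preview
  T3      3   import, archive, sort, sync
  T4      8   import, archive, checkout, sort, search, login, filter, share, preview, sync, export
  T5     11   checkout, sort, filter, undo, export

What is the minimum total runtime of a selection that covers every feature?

T1, T2, T3 cover every feature at runtime 10 + 4 + 3 = 17.
Any cover uses at least 2 test cases; among all covering selections none totals below 17.
Greedy by coverage-per-runtime would pick T4, T1 for 18 — worse than the optimum 17.

17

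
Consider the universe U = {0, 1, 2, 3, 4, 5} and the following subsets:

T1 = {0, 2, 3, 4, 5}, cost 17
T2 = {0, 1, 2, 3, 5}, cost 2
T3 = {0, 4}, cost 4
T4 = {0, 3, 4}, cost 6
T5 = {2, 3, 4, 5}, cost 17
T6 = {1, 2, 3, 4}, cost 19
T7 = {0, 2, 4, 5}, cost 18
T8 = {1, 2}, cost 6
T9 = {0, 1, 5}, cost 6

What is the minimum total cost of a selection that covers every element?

6

T2, T3 cover every element at cost 2 + 4 = 6.
Any cover uses at least 2 sets; among all covering selections none totals below 6.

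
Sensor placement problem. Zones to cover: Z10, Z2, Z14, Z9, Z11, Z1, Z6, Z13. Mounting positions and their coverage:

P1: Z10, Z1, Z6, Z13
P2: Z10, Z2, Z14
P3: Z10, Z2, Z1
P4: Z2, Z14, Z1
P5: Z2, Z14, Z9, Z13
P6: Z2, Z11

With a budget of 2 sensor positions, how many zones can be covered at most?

Choosing P1, P5 covers {Z10, Z2, Z14, Z9, Z1, Z6, Z13} — 7 zones.
No choice of 2 sensor positions does better; here Z11 is left uncovered.

7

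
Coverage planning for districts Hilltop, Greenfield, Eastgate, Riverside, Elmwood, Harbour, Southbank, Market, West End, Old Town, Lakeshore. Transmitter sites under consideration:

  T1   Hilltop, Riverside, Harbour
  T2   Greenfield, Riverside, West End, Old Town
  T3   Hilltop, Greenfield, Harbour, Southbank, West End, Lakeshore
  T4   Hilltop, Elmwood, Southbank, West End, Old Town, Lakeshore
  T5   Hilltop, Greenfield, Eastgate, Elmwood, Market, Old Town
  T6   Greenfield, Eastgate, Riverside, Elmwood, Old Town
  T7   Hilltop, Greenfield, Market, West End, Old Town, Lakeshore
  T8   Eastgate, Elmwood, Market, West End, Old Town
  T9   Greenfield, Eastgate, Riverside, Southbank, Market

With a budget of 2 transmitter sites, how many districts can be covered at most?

Choosing T3, T5 covers {Hilltop, Greenfield, Eastgate, Elmwood, Harbour, Southbank, Market, West End, Old Town, Lakeshore} — 10 districts.
No choice of 2 transmitter sites does better; here Riverside is left uncovered.

10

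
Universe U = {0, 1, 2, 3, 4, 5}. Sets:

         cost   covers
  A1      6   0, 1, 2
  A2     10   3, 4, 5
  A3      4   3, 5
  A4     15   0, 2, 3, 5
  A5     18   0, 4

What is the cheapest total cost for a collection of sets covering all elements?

16

A1, A2 cover every element at cost 6 + 10 = 16.
Any cover uses at least 2 sets; among all covering selections none totals below 16.
Greedy by coverage-per-cost would pick A1, A3, A2 for 20 — worse than the optimum 16.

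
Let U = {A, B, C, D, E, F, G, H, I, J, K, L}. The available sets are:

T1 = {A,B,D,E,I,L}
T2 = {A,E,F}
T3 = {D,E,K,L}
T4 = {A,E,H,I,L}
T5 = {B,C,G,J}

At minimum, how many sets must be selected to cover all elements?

4

T2, T3, T4, T5 together cover {A, B, C, D, E, F, G, H, I, J, K, L} — every element.
No 3 of the 5 sets cover everything (all 10 triples fall short), so 4 is minimum.
Greedy (largest uncovered first) would take T1, T5, T2, T3, T4 — 5 sets — but 4 suffice.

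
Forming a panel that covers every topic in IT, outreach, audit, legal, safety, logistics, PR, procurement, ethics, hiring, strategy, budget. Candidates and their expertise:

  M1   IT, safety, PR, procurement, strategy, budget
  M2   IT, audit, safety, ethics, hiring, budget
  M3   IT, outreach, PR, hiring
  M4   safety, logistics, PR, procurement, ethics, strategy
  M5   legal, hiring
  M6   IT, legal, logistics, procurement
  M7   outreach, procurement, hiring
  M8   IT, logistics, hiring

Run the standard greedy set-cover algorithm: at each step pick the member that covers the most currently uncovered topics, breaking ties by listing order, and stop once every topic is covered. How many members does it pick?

Pick 1: M1 covers 6 new topics (IT, safety, PR, procurement, strategy, budget).
Pick 2: M2 covers 3 new topics (audit, ethics, hiring).
Pick 3: M6 covers 2 new topics (legal, logistics).
Pick 4: M3 covers 1 new topics (outreach).
Greedy uses 4 members.

4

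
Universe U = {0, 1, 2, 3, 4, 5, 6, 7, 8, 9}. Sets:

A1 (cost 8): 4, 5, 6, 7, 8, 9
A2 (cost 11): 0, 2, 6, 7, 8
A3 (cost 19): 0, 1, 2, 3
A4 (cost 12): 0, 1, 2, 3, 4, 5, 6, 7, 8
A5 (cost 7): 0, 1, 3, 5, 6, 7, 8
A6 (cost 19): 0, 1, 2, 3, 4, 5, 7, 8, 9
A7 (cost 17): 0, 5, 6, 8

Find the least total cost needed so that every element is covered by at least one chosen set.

A1, A4 cover every element at cost 8 + 12 = 20.
Any cover uses at least 2 sets; among all covering selections none totals below 20.
Greedy by coverage-per-cost would pick A5, A1, A2 for 26 — worse than the optimum 20.

20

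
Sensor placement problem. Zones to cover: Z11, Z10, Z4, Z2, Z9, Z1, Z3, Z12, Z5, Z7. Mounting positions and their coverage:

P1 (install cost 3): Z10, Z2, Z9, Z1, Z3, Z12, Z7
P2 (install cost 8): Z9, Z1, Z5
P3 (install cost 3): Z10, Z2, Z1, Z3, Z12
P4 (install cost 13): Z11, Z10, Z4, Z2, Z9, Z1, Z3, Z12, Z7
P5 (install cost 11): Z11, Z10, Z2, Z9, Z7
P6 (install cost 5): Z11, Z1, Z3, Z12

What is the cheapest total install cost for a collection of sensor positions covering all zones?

P2, P4 cover every zone at install cost 8 + 13 = 21.
Any cover uses at least 2 sensor positions; among all covering selections none totals below 21.

21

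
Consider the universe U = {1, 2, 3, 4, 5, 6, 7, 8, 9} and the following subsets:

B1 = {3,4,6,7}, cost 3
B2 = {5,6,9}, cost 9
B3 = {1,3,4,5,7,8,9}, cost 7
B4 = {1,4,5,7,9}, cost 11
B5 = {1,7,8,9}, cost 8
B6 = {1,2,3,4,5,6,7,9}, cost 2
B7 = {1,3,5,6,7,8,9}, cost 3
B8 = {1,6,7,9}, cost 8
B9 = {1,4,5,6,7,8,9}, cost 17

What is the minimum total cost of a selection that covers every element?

B6, B7 cover every element at cost 2 + 3 = 5.
Any cover uses at least 2 sets; among all covering selections none totals below 5.

5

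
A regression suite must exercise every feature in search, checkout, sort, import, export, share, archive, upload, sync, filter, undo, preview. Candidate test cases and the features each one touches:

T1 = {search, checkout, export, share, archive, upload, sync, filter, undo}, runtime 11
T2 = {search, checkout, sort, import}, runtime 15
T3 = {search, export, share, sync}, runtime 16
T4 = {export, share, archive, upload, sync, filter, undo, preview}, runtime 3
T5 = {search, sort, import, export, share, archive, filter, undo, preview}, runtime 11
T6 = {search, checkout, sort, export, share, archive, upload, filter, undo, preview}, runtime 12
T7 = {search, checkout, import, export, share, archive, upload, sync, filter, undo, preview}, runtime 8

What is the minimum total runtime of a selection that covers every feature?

18

T2, T4 cover every feature at runtime 15 + 3 = 18.
Any cover uses at least 2 test cases; among all covering selections none totals below 18.
Greedy by coverage-per-runtime would pick T4, T7, T5 for 22 — worse than the optimum 18.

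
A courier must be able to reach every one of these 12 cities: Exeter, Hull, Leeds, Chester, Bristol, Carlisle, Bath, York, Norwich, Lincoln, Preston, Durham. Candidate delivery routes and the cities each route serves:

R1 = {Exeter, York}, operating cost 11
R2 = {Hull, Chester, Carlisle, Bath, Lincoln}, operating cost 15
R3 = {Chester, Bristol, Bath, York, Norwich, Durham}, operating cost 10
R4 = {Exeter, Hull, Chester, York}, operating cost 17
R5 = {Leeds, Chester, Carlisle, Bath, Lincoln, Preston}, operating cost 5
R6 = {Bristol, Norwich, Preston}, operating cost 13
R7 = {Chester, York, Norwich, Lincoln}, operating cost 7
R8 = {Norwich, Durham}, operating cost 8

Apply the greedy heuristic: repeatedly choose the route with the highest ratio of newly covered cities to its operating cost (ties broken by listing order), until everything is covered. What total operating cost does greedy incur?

32

Pick 1: R5 adds 6 new (Leeds, Chester, Carlisle, Bath, Lincoln, Preston) at operating cost 5 (ratio 6/5).
Pick 2: R3 adds 4 new (Bristol, York, Norwich, Durham) at operating cost 10 (ratio 4/10).
Pick 3: R4 adds 2 new (Exeter, Hull) at operating cost 17 (ratio 2/17).
Greedy total operating cost: 5 + 10 + 17 = 32.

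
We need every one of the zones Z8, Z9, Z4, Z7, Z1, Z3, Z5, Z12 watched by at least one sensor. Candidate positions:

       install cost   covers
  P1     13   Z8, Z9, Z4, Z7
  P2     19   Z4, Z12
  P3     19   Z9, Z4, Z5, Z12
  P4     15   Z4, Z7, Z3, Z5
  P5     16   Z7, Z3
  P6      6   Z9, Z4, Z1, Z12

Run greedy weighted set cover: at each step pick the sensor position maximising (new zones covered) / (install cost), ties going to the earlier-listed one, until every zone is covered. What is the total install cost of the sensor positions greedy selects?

34

Pick 1: P6 adds 4 new (Z9, Z4, Z1, Z12) at install cost 6 (ratio 4/6).
Pick 2: P4 adds 3 new (Z7, Z3, Z5) at install cost 15 (ratio 3/15).
Pick 3: P1 adds 1 new (Z8) at install cost 13 (ratio 1/13).
Greedy total install cost: 6 + 15 + 13 = 34.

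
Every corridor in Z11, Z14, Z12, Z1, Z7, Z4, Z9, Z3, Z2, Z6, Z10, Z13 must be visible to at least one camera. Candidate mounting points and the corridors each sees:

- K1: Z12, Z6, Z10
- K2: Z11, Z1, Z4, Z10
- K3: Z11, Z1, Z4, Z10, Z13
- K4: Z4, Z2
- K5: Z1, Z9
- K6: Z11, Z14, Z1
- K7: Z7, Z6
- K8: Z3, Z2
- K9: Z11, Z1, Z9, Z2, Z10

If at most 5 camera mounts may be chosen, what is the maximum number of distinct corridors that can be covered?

11

Choosing K1, K3, K5, K6, K8 covers {Z11, Z14, Z12, Z1, Z4, Z9, Z3, Z2, Z6, Z10, Z13} — 11 corridors.
No choice of 5 camera mounts does better; here Z7 is left uncovered.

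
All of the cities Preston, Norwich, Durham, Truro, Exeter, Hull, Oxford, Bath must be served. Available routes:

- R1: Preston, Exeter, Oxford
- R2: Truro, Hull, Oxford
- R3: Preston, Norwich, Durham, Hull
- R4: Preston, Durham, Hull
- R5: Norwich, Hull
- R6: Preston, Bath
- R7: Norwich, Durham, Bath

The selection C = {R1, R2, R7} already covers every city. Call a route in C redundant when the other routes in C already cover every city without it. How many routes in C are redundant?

0

Drop R1: Preston, Exeter uncovered — not redundant.
Drop R2: Truro, Hull uncovered — not redundant.
Drop R7: Norwich, Durham, Bath uncovered — not redundant.
None of the routes in C is redundant.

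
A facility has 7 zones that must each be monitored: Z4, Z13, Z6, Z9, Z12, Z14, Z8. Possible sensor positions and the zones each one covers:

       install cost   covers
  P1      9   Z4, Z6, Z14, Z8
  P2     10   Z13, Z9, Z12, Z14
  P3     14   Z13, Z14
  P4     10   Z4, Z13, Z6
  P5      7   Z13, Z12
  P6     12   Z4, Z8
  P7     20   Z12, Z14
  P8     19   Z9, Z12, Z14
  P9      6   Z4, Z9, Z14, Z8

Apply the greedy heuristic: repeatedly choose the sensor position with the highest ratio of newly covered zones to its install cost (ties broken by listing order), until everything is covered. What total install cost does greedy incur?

22

Pick 1: P9 adds 4 new (Z4, Z9, Z14, Z8) at install cost 6 (ratio 4/6).
Pick 2: P5 adds 2 new (Z13, Z12) at install cost 7 (ratio 2/7).
Pick 3: P1 adds 1 new (Z6) at install cost 9 (ratio 1/9).
Greedy total install cost: 6 + 7 + 9 = 22. (The true optimum is 19, so greedy overshoots here.)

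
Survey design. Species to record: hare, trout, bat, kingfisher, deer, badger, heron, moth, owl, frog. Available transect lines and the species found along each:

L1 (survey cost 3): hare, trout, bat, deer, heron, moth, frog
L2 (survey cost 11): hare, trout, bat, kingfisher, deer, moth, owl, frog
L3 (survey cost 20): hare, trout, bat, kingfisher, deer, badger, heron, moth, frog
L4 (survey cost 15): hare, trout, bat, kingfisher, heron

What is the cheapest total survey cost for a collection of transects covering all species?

L2, L3 cover every species at survey cost 11 + 20 = 31.
Any cover uses at least 2 transects; among all covering selections none totals below 31.
Greedy by coverage-per-survey cost would pick L1, L2, L3 for 34 — worse than the optimum 31.

31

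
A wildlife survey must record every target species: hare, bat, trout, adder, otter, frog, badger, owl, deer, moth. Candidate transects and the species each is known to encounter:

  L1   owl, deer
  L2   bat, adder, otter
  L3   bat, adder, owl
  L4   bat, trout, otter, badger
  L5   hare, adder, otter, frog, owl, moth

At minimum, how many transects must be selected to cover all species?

3

L1, L4, L5 together cover {hare, bat, trout, adder, otter, frog, badger, owl, deer, moth} — every species.
No 2 of the 5 transects cover everything (all 10 pairs fall short), so 3 is minimum.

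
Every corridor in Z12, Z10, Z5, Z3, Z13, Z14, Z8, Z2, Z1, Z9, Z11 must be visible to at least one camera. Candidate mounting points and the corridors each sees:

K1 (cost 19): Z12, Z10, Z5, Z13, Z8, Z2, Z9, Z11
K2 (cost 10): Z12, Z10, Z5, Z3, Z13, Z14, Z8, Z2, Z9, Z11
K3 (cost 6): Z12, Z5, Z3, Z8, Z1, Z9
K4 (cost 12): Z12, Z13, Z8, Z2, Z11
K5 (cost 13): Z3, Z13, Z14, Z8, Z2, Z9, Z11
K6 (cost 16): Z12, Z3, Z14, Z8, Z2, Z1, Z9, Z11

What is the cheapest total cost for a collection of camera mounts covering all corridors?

K2, K3 cover every corridor at cost 10 + 6 = 16.
Any cover uses at least 2 camera mounts; among all covering selections none totals below 16.

16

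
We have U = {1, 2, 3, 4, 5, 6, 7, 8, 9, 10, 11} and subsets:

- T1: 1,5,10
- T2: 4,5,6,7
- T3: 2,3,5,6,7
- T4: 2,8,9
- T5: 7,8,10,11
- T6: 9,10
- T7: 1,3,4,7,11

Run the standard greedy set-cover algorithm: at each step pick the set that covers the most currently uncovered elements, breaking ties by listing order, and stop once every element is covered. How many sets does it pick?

Pick 1: T3 covers 5 new elements (2, 3, 5, 6, 7).
Pick 2: T5 covers 3 new elements (8, 10, 11).
Pick 3: T7 covers 2 new elements (1, 4).
Pick 4: T4 covers 1 new elements (9).
Greedy uses 4 sets.

4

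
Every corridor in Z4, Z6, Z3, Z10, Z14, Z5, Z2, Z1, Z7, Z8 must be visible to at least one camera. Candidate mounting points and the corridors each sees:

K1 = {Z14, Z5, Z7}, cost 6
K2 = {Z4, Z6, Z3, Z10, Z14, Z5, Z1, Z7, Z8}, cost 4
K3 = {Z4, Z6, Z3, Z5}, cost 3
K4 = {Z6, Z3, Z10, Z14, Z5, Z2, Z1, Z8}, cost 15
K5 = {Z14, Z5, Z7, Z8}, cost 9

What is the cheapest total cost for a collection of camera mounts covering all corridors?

19

K2, K4 cover every corridor at cost 4 + 15 = 19.
Any cover uses at least 2 camera mounts; among all covering selections none totals below 19.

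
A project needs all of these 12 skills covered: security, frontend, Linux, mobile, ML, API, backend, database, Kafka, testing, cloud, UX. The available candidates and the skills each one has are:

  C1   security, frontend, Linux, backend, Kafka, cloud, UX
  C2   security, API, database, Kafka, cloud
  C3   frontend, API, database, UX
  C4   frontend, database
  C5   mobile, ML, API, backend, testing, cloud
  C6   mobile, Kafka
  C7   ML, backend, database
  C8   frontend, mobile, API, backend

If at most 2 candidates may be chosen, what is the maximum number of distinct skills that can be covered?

11

Choosing C1, C5 covers {security, frontend, Linux, mobile, ML, API, backend, Kafka, testing, cloud, UX} — 11 skills.
No choice of 2 candidates does better; here database is left uncovered.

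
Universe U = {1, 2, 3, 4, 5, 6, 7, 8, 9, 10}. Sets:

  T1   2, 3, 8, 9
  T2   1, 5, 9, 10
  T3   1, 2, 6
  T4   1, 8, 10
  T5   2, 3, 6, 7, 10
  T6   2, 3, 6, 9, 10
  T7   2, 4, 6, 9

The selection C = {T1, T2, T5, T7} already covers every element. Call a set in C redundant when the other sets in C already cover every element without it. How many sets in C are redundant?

0

Drop T1: 8 uncovered — not redundant.
Drop T2: 1, 5 uncovered — not redundant.
Drop T5: 7 uncovered — not redundant.
Drop T7: 4 uncovered — not redundant.
None of the sets in C is redundant.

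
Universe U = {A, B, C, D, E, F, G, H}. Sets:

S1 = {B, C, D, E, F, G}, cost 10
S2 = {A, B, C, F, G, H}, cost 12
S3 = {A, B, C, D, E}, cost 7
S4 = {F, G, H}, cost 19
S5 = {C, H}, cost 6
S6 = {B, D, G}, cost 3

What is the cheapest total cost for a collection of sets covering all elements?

19

S2, S3 cover every element at cost 12 + 7 = 19.
Any cover uses at least 2 sets; among all covering selections none totals below 19.
Greedy by coverage-per-cost would pick S6, S3, S2 for 22 — worse than the optimum 19.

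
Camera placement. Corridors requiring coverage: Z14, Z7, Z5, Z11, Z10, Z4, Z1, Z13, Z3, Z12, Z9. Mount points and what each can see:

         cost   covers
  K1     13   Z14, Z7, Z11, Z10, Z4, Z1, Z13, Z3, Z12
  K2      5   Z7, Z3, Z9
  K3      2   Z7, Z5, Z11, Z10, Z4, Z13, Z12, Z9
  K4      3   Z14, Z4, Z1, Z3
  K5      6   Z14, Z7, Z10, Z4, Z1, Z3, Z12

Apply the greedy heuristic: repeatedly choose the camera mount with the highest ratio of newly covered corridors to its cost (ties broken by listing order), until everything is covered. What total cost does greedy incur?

Pick 1: K3 adds 8 new (Z7, Z5, Z11, Z10, Z4, Z13, Z12, Z9) at cost 2 (ratio 8/2).
Pick 2: K4 adds 3 new (Z14, Z1, Z3) at cost 3 (ratio 3/3).
Greedy total cost: 2 + 3 = 5.

5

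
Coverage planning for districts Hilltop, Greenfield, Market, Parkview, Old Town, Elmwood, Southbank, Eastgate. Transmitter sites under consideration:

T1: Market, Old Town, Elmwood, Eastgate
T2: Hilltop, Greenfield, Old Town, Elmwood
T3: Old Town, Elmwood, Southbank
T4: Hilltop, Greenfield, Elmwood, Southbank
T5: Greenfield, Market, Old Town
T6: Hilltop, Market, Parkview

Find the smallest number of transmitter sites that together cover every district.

3

T1, T4, T6 together cover {Hilltop, Greenfield, Market, Parkview, Old Town, Elmwood, Southbank, Eastgate} — every district.
No 2 of the 6 transmitter sites cover everything (all 15 pairs fall short), so 3 is minimum.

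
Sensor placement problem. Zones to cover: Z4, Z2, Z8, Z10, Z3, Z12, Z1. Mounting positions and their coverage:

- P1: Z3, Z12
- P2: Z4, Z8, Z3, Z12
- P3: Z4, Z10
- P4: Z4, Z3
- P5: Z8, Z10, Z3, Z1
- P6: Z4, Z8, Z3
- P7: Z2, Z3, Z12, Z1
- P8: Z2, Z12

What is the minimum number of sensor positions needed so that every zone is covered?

P2, P3, P7 together cover {Z4, Z2, Z8, Z10, Z3, Z12, Z1} — every zone.
No 2 of the 8 sensor positions cover everything (all 28 pairs fall short), so 3 is minimum.

3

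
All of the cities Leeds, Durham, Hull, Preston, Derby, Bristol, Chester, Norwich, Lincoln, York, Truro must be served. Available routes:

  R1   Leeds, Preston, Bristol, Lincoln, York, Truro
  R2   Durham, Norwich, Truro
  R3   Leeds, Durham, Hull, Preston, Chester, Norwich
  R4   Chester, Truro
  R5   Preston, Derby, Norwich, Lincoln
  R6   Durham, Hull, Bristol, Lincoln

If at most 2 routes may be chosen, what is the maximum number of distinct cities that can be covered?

10

Choosing R1, R3 covers {Leeds, Durham, Hull, Preston, Bristol, Chester, Norwich, Lincoln, York, Truro} — 10 cities.
No choice of 2 routes does better; here Derby is left uncovered.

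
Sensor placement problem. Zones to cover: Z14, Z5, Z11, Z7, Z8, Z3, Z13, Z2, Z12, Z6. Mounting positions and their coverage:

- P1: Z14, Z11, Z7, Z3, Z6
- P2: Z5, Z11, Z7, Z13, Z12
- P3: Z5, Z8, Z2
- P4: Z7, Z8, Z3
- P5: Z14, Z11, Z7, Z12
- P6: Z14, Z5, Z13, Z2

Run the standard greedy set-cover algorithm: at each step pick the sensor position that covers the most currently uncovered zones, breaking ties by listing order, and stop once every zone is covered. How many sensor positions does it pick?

Pick 1: P1 covers 5 new zones (Z14, Z11, Z7, Z3, Z6).
Pick 2: P2 covers 3 new zones (Z5, Z13, Z12).
Pick 3: P3 covers 2 new zones (Z8, Z2).
Greedy uses 3 sensor positions.

3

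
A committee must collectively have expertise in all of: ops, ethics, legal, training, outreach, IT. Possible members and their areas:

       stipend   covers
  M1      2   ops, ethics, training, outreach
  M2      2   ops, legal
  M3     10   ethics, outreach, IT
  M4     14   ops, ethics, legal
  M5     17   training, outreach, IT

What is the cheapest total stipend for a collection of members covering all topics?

14

M1, M2, M3 cover every topic at stipend 2 + 2 + 10 = 14.
Any cover uses at least 2 members; among all covering selections none totals below 14.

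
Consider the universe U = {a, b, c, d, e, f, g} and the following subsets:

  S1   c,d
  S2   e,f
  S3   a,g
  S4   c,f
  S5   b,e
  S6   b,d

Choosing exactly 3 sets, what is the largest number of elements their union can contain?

Choosing S1, S2, S3 covers {a, c, d, e, f, g} — 6 elements.
No choice of 3 sets does better; here b is left uncovered.

6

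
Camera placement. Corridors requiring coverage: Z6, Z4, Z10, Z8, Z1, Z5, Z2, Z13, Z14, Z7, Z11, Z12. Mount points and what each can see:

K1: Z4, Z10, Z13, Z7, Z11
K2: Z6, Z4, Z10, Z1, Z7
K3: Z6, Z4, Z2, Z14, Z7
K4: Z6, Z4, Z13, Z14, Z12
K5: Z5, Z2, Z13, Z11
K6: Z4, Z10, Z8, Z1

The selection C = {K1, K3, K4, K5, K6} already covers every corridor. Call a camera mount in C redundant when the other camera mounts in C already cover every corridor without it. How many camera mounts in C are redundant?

2

Drop K1: the rest still cover every corridor — redundant.
Drop K3: the rest still cover every corridor — redundant.
Drop K4: Z12 uncovered — not redundant.
Drop K5: Z5 uncovered — not redundant.
Drop K6: Z8, Z1 uncovered — not redundant.
2 redundant: K1, K3.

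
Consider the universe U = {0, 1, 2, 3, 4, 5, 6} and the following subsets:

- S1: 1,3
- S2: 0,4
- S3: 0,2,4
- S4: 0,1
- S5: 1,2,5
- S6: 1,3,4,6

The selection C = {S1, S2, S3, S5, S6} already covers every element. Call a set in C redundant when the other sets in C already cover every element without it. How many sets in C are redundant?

3

Drop S1: the rest still cover every element — redundant.
Drop S2: the rest still cover every element — redundant.
Drop S3: the rest still cover every element — redundant.
Drop S5: 5 uncovered — not redundant.
Drop S6: 6 uncovered — not redundant.
3 redundant: S1, S2, S3.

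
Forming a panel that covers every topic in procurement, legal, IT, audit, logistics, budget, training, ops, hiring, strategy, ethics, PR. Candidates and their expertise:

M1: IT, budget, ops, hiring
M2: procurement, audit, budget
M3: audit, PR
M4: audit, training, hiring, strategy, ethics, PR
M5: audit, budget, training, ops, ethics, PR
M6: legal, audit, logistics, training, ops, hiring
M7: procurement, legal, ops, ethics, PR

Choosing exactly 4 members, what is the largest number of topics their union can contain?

12

Choosing M1, M2, M4, M6 covers {procurement, legal, IT, audit, logistics, budget, training, ops, hiring, strategy, ethics, PR} — 12 topics.
That is all 12 topics.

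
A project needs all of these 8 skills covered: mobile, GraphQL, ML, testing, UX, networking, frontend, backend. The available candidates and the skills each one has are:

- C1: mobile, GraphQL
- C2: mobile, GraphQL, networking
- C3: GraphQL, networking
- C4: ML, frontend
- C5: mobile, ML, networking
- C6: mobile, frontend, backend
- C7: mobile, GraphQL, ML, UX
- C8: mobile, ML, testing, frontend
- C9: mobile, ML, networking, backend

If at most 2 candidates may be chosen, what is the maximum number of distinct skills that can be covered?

6

Choosing C2, C8 covers {mobile, GraphQL, ML, testing, networking, frontend} — 6 skills.
No choice of 2 candidates does better; here UX, backend are left uncovered.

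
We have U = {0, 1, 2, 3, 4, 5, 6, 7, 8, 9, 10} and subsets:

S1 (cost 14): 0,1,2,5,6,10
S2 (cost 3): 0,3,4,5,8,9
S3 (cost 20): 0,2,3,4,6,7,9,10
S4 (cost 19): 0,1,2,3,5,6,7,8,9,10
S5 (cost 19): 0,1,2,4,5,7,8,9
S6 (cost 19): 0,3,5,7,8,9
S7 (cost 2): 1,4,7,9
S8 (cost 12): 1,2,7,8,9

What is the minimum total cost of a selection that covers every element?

19

S1, S2, S7 cover every element at cost 14 + 3 + 2 = 19.
Any cover uses at least 2 sets; among all covering selections none totals below 19.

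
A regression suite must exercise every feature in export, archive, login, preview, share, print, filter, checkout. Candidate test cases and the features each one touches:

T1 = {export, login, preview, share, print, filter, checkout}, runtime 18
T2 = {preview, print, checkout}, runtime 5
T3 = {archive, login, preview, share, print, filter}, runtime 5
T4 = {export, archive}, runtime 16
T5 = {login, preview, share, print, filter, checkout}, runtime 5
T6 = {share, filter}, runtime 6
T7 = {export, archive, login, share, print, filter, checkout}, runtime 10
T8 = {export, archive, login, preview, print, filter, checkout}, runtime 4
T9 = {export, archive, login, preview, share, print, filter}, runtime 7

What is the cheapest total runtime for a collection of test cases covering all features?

9

T3, T8 cover every feature at runtime 5 + 4 = 9.
Any cover uses at least 2 test cases; among all covering selections none totals below 9.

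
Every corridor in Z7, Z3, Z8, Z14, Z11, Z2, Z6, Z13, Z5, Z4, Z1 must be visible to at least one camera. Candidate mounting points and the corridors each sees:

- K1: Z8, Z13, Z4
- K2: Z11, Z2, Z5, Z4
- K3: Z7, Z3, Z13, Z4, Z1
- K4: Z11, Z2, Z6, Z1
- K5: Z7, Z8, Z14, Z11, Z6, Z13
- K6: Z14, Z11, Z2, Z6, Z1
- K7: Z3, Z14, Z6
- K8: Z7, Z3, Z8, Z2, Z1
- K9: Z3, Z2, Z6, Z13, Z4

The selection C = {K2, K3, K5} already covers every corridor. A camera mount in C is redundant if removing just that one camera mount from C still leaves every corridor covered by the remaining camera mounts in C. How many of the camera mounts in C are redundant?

Drop K2: Z2, Z5 uncovered — not redundant.
Drop K3: Z3, Z1 uncovered — not redundant.
Drop K5: Z8, Z14, Z6 uncovered — not redundant.
None of the camera mounts in C is redundant.

0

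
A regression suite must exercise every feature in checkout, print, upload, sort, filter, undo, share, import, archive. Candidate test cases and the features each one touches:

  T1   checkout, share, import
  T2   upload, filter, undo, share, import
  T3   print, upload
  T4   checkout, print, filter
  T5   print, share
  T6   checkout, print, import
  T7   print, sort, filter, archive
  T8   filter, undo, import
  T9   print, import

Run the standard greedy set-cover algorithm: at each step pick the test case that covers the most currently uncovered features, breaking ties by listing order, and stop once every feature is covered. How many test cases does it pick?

Pick 1: T2 covers 5 new features (upload, filter, undo, share, import).
Pick 2: T7 covers 3 new features (print, sort, archive).
Pick 3: T1 covers 1 new features (checkout).
Greedy uses 3 test cases.

3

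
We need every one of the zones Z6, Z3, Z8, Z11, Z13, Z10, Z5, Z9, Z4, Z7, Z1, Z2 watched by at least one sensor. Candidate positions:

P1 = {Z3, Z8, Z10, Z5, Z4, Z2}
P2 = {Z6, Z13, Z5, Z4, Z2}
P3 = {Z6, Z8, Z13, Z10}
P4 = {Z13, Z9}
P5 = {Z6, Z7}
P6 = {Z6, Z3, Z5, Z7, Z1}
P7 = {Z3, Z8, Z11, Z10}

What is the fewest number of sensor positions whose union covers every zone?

P1, P4, P6, P7 together cover {Z6, Z3, Z8, Z11, Z13, Z10, Z5, Z9, Z4, Z7, Z1, Z2} — every zone.
No 3 of the 7 sensor positions cover everything (all 35 triples fall short), so 4 is minimum.

4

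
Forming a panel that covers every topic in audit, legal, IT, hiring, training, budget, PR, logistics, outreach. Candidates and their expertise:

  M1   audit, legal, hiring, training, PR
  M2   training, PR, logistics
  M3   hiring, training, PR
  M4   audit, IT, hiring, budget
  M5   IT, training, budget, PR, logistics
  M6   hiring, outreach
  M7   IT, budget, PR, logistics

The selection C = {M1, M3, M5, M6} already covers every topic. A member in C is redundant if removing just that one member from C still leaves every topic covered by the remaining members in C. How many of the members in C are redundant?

1

Drop M1: audit, legal uncovered — not redundant.
Drop M3: the rest still cover every topic — redundant.
Drop M5: IT, budget, logistics uncovered — not redundant.
Drop M6: outreach uncovered — not redundant.
1 redundant: M3.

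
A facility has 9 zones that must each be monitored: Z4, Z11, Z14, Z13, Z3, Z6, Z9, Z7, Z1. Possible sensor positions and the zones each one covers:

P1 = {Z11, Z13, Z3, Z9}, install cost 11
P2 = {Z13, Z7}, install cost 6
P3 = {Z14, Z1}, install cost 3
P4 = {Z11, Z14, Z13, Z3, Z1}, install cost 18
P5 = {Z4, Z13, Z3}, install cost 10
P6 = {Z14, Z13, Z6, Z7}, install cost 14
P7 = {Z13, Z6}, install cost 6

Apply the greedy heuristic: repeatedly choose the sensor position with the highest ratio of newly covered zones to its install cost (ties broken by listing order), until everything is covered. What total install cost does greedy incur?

Pick 1: P3 adds 2 new (Z14, Z1) at install cost 3 (ratio 2/3).
Pick 2: P1 adds 4 new (Z11, Z13, Z3, Z9) at install cost 11 (ratio 4/11).
Pick 3: P2 adds 1 new (Z7) at install cost 6 (ratio 1/6).
Pick 4: P7 adds 1 new (Z6) at install cost 6 (ratio 1/6).
Pick 5: P5 adds 1 new (Z4) at install cost 10 (ratio 1/10).
Greedy total install cost: 3 + 11 + 6 + 6 + 10 = 36.

36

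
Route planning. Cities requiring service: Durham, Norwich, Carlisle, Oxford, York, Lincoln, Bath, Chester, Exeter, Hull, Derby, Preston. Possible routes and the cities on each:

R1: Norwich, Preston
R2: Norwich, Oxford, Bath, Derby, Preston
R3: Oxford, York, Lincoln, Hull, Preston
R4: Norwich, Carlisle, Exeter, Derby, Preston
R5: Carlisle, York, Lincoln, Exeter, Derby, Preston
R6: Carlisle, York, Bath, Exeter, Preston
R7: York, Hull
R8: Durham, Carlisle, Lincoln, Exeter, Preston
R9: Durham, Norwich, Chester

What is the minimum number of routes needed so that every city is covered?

R2, R3, R4, R9 together cover {Durham, Norwich, Carlisle, Oxford, York, Lincoln, Bath, Chester, Exeter, Hull, Derby, Preston} — every city.
No 3 of the 9 routes cover everything (all 84 triples fall short), so 4 is minimum.

4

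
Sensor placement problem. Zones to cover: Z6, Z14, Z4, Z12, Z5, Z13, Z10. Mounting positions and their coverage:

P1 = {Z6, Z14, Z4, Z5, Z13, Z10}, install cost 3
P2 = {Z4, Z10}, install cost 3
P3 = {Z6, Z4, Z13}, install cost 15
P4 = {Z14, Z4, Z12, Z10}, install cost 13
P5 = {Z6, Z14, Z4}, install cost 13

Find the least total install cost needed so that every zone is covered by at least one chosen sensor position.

16

P1, P4 cover every zone at install cost 3 + 13 = 16.
Any cover uses at least 2 sensor positions; among all covering selections none totals below 16.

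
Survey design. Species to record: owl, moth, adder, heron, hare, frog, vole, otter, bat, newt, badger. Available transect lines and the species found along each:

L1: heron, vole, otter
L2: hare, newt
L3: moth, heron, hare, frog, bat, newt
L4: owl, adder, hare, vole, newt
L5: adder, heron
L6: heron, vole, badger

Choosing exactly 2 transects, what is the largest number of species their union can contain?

9

Choosing L3, L4 covers {owl, moth, adder, heron, hare, frog, vole, bat, newt} — 9 species.
No choice of 2 transects does better; here otter, badger are left uncovered.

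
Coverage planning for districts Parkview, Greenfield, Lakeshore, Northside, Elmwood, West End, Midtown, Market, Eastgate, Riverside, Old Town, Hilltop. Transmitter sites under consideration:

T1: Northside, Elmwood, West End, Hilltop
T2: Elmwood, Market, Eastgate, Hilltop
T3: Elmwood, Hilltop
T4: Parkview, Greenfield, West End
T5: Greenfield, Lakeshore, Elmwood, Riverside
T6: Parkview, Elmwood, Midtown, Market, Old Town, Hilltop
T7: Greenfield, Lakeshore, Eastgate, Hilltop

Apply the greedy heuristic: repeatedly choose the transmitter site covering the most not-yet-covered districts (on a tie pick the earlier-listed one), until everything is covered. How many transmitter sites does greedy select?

4

Pick 1: T6 covers 6 new districts (Parkview, Elmwood, Midtown, Market, Old Town, Hilltop).
Pick 2: T5 covers 3 new districts (Greenfield, Lakeshore, Riverside).
Pick 3: T1 covers 2 new districts (Northside, West End).
Pick 4: T2 covers 1 new districts (Eastgate).
Greedy uses 4 transmitter sites.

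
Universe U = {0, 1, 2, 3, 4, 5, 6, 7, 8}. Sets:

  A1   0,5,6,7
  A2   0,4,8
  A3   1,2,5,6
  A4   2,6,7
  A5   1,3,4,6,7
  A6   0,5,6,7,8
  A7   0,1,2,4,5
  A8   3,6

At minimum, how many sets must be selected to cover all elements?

3

A2, A3, A5 together cover {0, 1, 2, 3, 4, 5, 6, 7, 8} — every element.
No 2 of the 8 sets cover everything (all 28 pairs fall short), so 3 is minimum.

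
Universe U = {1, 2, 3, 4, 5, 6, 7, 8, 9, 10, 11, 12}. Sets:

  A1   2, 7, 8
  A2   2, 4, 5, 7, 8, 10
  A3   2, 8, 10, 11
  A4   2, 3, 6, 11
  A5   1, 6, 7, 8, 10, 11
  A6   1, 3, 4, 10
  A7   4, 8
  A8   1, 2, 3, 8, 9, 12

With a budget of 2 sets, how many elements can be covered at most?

10

Choosing A2, A8 covers {1, 2, 3, 4, 5, 7, 8, 9, 10, 12} — 10 elements.
No choice of 2 sets does better; here 6, 11 are left uncovered.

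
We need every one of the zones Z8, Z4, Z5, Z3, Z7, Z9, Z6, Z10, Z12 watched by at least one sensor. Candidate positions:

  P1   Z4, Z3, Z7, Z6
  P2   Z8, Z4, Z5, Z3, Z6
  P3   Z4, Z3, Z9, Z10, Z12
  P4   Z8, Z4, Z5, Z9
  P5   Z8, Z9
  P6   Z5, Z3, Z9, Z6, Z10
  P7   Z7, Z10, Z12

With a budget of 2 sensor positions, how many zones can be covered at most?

8

Choosing P2, P3 covers {Z8, Z4, Z5, Z3, Z9, Z6, Z10, Z12} — 8 zones.
No choice of 2 sensor positions does better; here Z7 is left uncovered.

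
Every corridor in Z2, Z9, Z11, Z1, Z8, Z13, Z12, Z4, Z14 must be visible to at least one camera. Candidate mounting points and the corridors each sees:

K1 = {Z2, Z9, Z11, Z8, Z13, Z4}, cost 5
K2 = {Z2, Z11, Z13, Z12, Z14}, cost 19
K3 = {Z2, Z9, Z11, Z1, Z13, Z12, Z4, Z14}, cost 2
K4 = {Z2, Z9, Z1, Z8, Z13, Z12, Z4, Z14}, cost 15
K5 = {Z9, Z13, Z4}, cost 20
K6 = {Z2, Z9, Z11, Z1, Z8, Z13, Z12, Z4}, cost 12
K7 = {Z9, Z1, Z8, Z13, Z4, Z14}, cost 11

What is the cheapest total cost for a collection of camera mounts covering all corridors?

K1, K3 cover every corridor at cost 5 + 2 = 7.
Any cover uses at least 2 camera mounts; among all covering selections none totals below 7.

7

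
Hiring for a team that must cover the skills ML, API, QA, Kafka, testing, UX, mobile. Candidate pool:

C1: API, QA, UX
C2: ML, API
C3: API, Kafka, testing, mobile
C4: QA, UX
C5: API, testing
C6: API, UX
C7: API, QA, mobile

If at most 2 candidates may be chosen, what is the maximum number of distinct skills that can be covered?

Choosing C1, C3 covers {API, QA, Kafka, testing, UX, mobile} — 6 skills.
No choice of 2 candidates does better; here ML is left uncovered.

6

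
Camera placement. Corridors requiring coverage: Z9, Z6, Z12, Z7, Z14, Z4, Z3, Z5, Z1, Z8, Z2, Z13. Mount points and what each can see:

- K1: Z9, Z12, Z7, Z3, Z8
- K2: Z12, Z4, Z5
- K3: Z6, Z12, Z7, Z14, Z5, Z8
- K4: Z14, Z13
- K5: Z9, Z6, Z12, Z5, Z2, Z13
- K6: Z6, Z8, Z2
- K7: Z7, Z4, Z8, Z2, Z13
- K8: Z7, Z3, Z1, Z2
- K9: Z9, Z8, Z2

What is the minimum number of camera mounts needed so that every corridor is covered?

K1, K3, K7, K8 together cover {Z9, Z6, Z12, Z7, Z14, Z4, Z3, Z5, Z1, Z8, Z2, Z13} — every corridor.
No 3 of the 9 camera mounts cover everything (all 84 triples fall short), so 4 is minimum.

4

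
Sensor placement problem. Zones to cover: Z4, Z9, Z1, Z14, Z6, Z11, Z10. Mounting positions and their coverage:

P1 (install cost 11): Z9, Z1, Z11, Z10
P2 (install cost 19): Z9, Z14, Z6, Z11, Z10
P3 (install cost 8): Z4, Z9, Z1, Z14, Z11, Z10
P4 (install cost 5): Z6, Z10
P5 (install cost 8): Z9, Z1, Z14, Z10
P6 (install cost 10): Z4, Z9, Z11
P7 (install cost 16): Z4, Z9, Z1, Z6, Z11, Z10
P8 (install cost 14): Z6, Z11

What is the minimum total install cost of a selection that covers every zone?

P3, P4 cover every zone at install cost 8 + 5 = 13.
Any cover uses at least 2 sensor positions; among all covering selections none totals below 13.

13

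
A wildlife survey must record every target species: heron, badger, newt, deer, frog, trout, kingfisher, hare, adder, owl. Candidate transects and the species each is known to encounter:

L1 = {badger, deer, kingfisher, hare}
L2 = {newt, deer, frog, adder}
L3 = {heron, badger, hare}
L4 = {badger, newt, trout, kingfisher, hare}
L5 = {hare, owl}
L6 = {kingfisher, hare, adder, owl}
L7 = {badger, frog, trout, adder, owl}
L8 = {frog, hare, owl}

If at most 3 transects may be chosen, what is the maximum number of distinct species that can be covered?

9

Choosing L1, L2, L7 covers {badger, newt, deer, frog, trout, kingfisher, hare, adder, owl} — 9 species.
No choice of 3 transects does better; here heron is left uncovered.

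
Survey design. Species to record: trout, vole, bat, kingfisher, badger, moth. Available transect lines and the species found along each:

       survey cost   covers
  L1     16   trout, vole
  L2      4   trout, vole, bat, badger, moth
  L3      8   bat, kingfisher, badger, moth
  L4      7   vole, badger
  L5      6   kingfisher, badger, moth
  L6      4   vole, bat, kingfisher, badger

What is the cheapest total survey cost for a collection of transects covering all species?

L2, L6 cover every species at survey cost 4 + 4 = 8.
Any cover uses at least 2 transects; among all covering selections none totals below 8.

8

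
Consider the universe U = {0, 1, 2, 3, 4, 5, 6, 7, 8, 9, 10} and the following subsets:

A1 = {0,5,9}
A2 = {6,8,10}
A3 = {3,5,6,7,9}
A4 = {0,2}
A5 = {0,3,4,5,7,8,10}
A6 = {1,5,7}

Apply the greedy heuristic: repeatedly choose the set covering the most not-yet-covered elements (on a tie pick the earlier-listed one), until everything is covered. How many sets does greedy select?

4

Pick 1: A5 covers 7 new elements (0, 3, 4, 5, 7, 8, 10).
Pick 2: A3 covers 2 new elements (6, 9).
Pick 3: A4 covers 1 new elements (2).
Pick 4: A6 covers 1 new elements (1).
Greedy uses 4 sets.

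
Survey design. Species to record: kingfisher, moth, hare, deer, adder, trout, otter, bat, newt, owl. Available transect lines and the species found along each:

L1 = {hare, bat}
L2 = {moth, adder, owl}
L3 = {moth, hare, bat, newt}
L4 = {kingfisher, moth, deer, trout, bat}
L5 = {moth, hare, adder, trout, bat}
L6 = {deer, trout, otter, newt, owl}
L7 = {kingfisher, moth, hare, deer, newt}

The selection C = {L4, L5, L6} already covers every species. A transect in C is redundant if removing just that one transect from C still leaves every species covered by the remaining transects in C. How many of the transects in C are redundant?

Drop L4: kingfisher uncovered — not redundant.
Drop L5: hare, adder uncovered — not redundant.
Drop L6: otter, newt, owl uncovered — not redundant.
None of the transects in C is redundant.

0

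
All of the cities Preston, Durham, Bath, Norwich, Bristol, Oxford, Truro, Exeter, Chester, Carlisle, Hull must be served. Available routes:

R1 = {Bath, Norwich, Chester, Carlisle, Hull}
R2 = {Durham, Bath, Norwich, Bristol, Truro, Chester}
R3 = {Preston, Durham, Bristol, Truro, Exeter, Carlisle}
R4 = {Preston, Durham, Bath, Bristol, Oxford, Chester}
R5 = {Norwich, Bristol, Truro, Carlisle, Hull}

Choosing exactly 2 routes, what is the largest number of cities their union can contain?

Choosing R1, R3 covers {Preston, Durham, Bath, Norwich, Bristol, Truro, Exeter, Chester, Carlisle, Hull} — 10 cities.
No choice of 2 routes does better; here Oxford is left uncovered.

10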